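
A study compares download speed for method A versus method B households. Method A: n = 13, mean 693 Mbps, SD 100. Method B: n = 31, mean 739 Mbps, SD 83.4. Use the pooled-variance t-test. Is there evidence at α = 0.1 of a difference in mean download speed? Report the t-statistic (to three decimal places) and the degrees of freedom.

Let group 1 = method A, group 2 = method B. H0: μ_1 = μ_2; H1: μ_1 ≠ μ_2 (two-sample pooled-variance t-test, two-sided).
s_p² = [(13−1)·100² + (31−1)·83.4²]/(13+31−2) = 7825.4
t = (693 − 739)/√[7825.4·(1/13 + 1/31)] = -1.574
df = n₁ + n₂ − 2 = 42
Two-sided p-value ≈ 0.123
Since p ≈ 0.123 > α = 0.1, fail to reject H0; the evidence is not statistically significant.

t = -1.574, df = 42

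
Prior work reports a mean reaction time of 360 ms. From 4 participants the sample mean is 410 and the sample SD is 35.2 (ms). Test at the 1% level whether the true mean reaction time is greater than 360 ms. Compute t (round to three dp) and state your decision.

H0: μ = 360; H1: μ > 360 (one-sample t-test, right-tailed).
t = (x̄ − μ₀)/(s/√n) = (410 − 360)/(35.2/√4) = 2.841
df = n − 1 = 3
p-value = P(T ≥ 2.841) ≈ 0.033
Since p ≈ 0.033 > α = 0.01, fail to reject H0; the evidence is not statistically significant.

t = 2.841; fail to reject H0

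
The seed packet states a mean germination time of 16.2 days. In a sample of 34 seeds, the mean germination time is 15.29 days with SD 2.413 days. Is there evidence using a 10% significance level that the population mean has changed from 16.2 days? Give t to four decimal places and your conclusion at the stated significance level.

H0: μ = 16.2; H1: μ ≠ 16.2 (one-sample t-test, two-sided).
t = (x̄ − μ₀)/(s/√n) = (15.29 − 16.2)/(2.413/√34) = -2.1990
df = n − 1 = 33
Two-sided p-value ≈ 0.035
Since p ≈ 0.035 < α = 0.1, reject H0; the evidence is statistically significant.

t = -2.1990; reject H0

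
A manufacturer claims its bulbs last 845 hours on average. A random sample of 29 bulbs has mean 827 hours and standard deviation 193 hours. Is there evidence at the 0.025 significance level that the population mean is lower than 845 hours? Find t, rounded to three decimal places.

-0.502

H0: μ = 845; H1: μ < 845 (one-sample t-test, left-tailed).
t = (x̄ − μ₀)/(s/√n) = (827 − 845)/(193/√29) = -0.502
df = n − 1 = 28
p-value = P(T ≤ -0.502) ≈ 0.310
Since p ≈ 0.310 > α = 0.025, fail to reject H0; the data do not provide sufficient evidence against H0.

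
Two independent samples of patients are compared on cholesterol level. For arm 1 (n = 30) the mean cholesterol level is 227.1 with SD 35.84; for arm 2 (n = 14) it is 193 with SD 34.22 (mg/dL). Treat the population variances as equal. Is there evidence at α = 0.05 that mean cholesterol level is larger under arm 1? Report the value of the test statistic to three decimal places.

2.981

Let group 1 = arm 1, group 2 = arm 2. H0: μ_1 = μ_2; H1: μ_1 > μ_2 (two-sample pooled-variance t-test, right-tailed).
s_p² = [(30−1)·35.84² + (14−1)·34.22²]/(30+14−2) = 1249.38
t = (227.1 − 193)/√[1249.38·(1/30 + 1/14)] = 2.981
df = n₁ + n₂ − 2 = 42
p-value = P(T ≥ 2.981) ≈ 0.002
Since p ≈ 0.002 < α = 0.05, reject H0; the evidence is statistically significant.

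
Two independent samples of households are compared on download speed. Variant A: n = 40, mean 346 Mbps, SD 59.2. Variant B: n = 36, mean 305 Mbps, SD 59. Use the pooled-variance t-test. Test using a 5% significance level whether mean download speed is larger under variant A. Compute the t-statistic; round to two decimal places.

Let group 1 = variant A, group 2 = variant B. H0: μ_1 = μ_2; H1: μ_1 > μ_2 (two-sample pooled-variance t-test, right-tailed).
s_p² = [(40−1)·59.2² + (36−1)·59²]/(40+36−2) = 3493.46
t = (346 − 305)/√[3493.46·(1/40 + 1/36)] = 3.02
df = n₁ + n₂ − 2 = 74
p-value = P(T ≥ 3.02) ≈ 0.0017
Since p ≈ 0.0017 < α = 0.05, reject H0; the evidence is statistically significant.

3.02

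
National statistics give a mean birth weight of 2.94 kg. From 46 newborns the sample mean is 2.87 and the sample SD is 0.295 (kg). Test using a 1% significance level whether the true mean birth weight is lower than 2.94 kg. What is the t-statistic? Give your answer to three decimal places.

-1.609

H0: μ = 2.94; H1: μ < 2.94 (one-sample t-test, left-tailed).
t = (x̄ − μ₀)/(s/√n) = (2.87 − 2.94)/(0.295/√46) = -1.609
df = n − 1 = 45
p-value = P(T ≤ -1.609) ≈ 0.057
Since p ≈ 0.057 > α = 0.01, fail to reject H0; the data do not provide sufficient evidence against H0.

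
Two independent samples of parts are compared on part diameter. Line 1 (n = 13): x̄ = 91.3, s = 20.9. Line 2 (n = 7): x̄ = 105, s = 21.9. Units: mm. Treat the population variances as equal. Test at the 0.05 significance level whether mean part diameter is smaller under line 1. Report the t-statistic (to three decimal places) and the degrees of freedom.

t = -1.376, df = 18

Let group 1 = line 1, group 2 = line 2. H0: μ_1 = μ_2; H1: μ_1 < μ_2 (two-sample pooled-variance t-test, left-tailed).
s_p² = [(13−1)·20.9² + (7−1)·21.9²]/(13+7−2) = 451.077
t = (91.3 − 105)/√[451.077·(1/13 + 1/7)] = -1.376
df = n₁ + n₂ − 2 = 18
p-value = P(T ≤ -1.376) ≈ 0.093
Since p ≈ 0.093 > α = 0.05, fail to reject H0; the evidence is not statistically significant.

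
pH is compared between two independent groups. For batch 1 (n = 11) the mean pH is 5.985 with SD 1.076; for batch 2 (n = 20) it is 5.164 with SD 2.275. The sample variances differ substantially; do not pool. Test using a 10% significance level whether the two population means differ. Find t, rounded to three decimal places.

Let group 1 = batch 1, group 2 = batch 2. H0: μ_1 = μ_2; H1: μ_1 ≠ μ_2 (Welch's two-sample t-test, two-sided).
t = (x̄_1 − x̄_2)/√(s_1²/n_1 + s_2²/n_2) = (5.985 − 5.164)/√(1.076²/11 + 2.275²/20) = 1.361
Welch–Satterthwaite df ≈ 28.61
Two-sided p-value ≈ 0.1842
Since p ≈ 0.1842 > α = 0.1, fail to reject H0; the evidence is not statistically significant.

1.361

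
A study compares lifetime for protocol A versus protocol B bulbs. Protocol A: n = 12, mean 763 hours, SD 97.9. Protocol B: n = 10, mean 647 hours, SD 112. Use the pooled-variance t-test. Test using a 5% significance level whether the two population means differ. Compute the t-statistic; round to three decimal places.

Let group 1 = protocol A, group 2 = protocol B. H0: μ_1 = μ_2; H1: μ_1 ≠ μ_2 (two-sample pooled-variance t-test, two-sided).
s_p² = [(12−1)·97.9² + (10−1)·112²]/(12+10−2) = 10916.2
t = (763 − 647)/√[10916.2·(1/12 + 1/10)] = 2.593
df = n₁ + n₂ − 2 = 20
Two-sided p-value ≈ 0.017
Since p ≈ 0.017 < α = 0.05, reject H0; the data support H1.

2.593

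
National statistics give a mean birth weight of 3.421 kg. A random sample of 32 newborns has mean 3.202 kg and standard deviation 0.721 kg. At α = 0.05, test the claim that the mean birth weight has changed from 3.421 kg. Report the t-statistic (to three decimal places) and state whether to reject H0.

t = -1.718; fail to reject H0

H0: μ = 3.421; H1: μ ≠ 3.421 (one-sample t-test, two-sided).
t = (x̄ − μ₀)/(s/√n) = (3.202 − 3.421)/(0.721/√32) = -1.718
df = n − 1 = 31
Two-sided p-value ≈ 0.0957
Since p ≈ 0.0957 > α = 0.05, fail to reject H0; the evidence is not statistically significant.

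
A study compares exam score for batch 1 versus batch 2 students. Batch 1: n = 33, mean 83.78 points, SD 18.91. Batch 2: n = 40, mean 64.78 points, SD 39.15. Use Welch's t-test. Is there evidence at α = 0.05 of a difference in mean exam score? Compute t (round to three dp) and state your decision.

t = 2.710; reject H0

Let group 1 = batch 1, group 2 = batch 2. H0: μ_1 = μ_2; H1: μ_1 ≠ μ_2 (Welch's two-sample t-test, two-sided).
t = (x̄_1 − x̄_2)/√(s_1²/n_1 + s_2²/n_2) = (83.78 − 64.78)/√(18.91²/33 + 39.15²/40) = 2.710
Welch–Satterthwaite df ≈ 58.48
Two-sided p-value ≈ 0.0088
Since p ≈ 0.0088 < α = 0.05, reject H0; the evidence is statistically significant.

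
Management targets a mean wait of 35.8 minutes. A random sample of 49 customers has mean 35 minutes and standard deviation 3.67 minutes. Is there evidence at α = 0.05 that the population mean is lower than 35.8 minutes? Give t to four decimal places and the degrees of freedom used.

H0: μ = 35.8; H1: μ < 35.8 (one-sample t-test, left-tailed).
t = (x̄ − μ₀)/(s/√n) = (35 − 35.8)/(3.67/√49) = -1.5259
df = n − 1 = 48
p-value = P(T ≤ -1.5259) ≈ 0.067
Since p ≈ 0.067 > α = 0.05, fail to reject H0; the data do not provide sufficient evidence against H0.

t = -1.5259, df = 48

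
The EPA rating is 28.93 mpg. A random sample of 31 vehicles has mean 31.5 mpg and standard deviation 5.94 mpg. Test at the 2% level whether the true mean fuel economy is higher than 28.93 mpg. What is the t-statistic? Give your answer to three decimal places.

2.409

H0: μ = 28.93; H1: μ > 28.93 (one-sample t-test, right-tailed).
t = (x̄ − μ₀)/(s/√n) = (31.5 − 28.93)/(5.94/√31) = 2.409
df = n − 1 = 30
p-value = P(T ≥ 2.409) ≈ 0.0112
Since p ≈ 0.0112 < α = 0.02, reject H0; the data support H1.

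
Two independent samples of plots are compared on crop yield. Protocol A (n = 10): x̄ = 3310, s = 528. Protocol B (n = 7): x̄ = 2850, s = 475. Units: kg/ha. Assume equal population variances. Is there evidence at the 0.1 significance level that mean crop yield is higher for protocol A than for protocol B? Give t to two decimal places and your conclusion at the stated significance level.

Let group 1 = protocol A, group 2 = protocol B. H0: μ_1 = μ_2; H1: μ_1 > μ_2 (two-sample pooled-variance t-test, right-tailed).
s_p² = [(10−1)·528² + (7−1)·475²]/(10+7−2) = 257520
t = (3310 − 2850)/√[257520·(1/10 + 1/7)] = 1.84
df = n₁ + n₂ − 2 = 15
p-value = P(T ≥ 1.84) ≈ 0.043
Since p ≈ 0.043 < α = 0.1, reject H0; the evidence is statistically significant.

t = 1.84; reject H0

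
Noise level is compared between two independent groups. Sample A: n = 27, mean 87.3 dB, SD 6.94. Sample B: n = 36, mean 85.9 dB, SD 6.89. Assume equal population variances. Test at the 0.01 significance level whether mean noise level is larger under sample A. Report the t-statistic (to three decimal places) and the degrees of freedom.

t = 0.796, df = 61

Let group 1 = sample A, group 2 = sample B. H0: μ_1 = μ_2; H1: μ_1 > μ_2 (two-sample pooled-variance t-test, right-tailed).
s_p² = [(27−1)·6.94² + (36−1)·6.89²]/(27+36−2) = 47.7668
t = (87.3 − 85.9)/√[47.7668·(1/27 + 1/36)] = 0.796
df = n₁ + n₂ − 2 = 61
p-value = P(T ≥ 0.796) ≈ 0.215
Since p ≈ 0.215 > α = 0.01, fail to reject H0; the evidence is not statistically significant.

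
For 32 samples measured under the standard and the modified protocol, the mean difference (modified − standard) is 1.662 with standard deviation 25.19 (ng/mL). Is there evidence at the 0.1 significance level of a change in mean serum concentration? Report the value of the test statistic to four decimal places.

H0: μ_d = 0; H1: μ_d ≠ 0 (paired t-test on the differences, two-sided).
t = d̄/(s_d/√n) = 1.662/(25.19/√32) = 0.3732
df = n − 1 = 31
Two-sided p-value ≈ 0.7115
Since p ≈ 0.7115 > α = 0.1, fail to reject H0; the data do not provide sufficient evidence against H0.

0.3732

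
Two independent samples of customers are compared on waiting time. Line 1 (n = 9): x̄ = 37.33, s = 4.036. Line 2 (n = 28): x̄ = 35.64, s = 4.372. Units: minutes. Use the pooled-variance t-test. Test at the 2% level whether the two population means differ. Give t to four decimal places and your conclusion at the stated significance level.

Let group 1 = line 1, group 2 = line 2. H0: μ_1 = μ_2; H1: μ_1 ≠ μ_2 (two-sample pooled-variance t-test, two-sided).
s_p² = [(9−1)·4.036² + (28−1)·4.372²]/(9+28−2) = 18.4686
t = (37.33 − 35.64)/√[18.4686·(1/9 + 1/28)] = 1.0263
df = n₁ + n₂ − 2 = 35
Two-sided p-value ≈ 0.3118
Since p ≈ 0.3118 > α = 0.02, fail to reject H0; the evidence is not statistically significant.

t = 1.0263; fail to reject H0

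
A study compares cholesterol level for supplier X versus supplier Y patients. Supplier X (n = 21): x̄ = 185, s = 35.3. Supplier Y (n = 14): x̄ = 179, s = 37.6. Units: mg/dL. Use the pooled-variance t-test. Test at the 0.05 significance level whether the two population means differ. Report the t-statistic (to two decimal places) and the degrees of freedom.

t = 0.48, df = 33

Let group 1 = supplier X, group 2 = supplier Y. H0: μ_1 = μ_2; H1: μ_1 ≠ μ_2 (two-sample pooled-variance t-test, two-sided).
s_p² = [(21−1)·35.3² + (14−1)·37.6²]/(21+14−2) = 1312.14
t = (185 − 179)/√[1312.14·(1/21 + 1/14)] = 0.48
df = n₁ + n₂ − 2 = 33
Two-sided p-value ≈ 0.6343
Since p ≈ 0.6343 > α = 0.05, fail to reject H0; the evidence is not statistically significant.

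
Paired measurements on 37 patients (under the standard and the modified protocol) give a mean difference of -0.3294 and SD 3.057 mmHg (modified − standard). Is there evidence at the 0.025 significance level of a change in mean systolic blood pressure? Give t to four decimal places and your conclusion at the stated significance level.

H0: μ_d = 0; H1: μ_d ≠ 0 (paired t-test on the differences, two-sided).
t = d̄/(s_d/√n) = -0.3294/(3.057/√37) = -0.6554
df = n − 1 = 36
Two-sided p-value ≈ 0.516
Since p ≈ 0.516 > α = 0.025, fail to reject H0; the data do not provide sufficient evidence against H0.

t = -0.6554; fail to reject H0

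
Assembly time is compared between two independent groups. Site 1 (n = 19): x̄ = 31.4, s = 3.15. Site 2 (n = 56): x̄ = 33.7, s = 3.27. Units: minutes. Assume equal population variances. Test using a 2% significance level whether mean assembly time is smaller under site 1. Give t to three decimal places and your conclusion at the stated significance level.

Let group 1 = site 1, group 2 = site 2. H0: μ_1 = μ_2; H1: μ_1 < μ_2 (two-sample pooled-variance t-test, left-tailed).
s_p² = [(19−1)·3.15² + (56−1)·3.27²]/(19+56−2) = 10.5029
t = (31.4 − 33.7)/√[10.5029·(1/19 + 1/56)] = -2.673
df = n₁ + n₂ − 2 = 73
p-value = P(T ≤ -2.673) ≈ 0.0046
Since p ≈ 0.0046 < α = 0.02, reject H0; the evidence is statistically significant.

t = -2.673; reject H0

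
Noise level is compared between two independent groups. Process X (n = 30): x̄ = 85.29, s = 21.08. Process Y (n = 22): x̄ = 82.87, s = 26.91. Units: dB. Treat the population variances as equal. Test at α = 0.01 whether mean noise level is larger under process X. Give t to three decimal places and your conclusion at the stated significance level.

t = 0.364; fail to reject H0

Let group 1 = process X, group 2 = process Y. H0: μ_1 = μ_2; H1: μ_1 > μ_2 (two-sample pooled-variance t-test, right-tailed).
s_p² = [(30−1)·21.08² + (22−1)·26.91²]/(30+22−2) = 561.875
t = (85.29 − 82.87)/√[561.875·(1/30 + 1/22)] = 0.364
df = n₁ + n₂ − 2 = 50
p-value = P(T ≥ 0.364) ≈ 0.3588
Since p ≈ 0.3588 > α = 0.01, fail to reject H0; the evidence is not statistically significant.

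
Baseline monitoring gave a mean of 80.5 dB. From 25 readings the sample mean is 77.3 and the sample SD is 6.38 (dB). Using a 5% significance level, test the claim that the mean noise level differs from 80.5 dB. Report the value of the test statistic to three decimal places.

H0: μ = 80.5; H1: μ ≠ 80.5 (one-sample t-test, two-sided).
t = (x̄ − μ₀)/(s/√n) = (77.3 − 80.5)/(6.38/√25) = -2.508
df = n − 1 = 24
Two-sided p-value ≈ 0.019
Since p ≈ 0.019 < α = 0.05, reject H0; the evidence is statistically significant.

-2.508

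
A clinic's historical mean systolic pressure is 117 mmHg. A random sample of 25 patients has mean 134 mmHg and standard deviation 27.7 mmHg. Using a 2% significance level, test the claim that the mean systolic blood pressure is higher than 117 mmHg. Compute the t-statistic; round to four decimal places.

H0: μ = 117; H1: μ > 117 (one-sample t-test, right-tailed).
t = (x̄ − μ₀)/(s/√n) = (134 − 117)/(27.7/√25) = 3.0686
df = n − 1 = 24
p-value = P(T ≥ 3.0686) ≈ 0.0026
Since p ≈ 0.0026 < α = 0.02, reject H0; the evidence is statistically significant.

3.0686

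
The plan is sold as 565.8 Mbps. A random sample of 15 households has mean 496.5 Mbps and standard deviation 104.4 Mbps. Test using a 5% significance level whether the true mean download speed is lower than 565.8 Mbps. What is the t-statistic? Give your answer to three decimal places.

-2.571

H0: μ = 565.8; H1: μ < 565.8 (one-sample t-test, left-tailed).
t = (x̄ − μ₀)/(s/√n) = (496.5 − 565.8)/(104.4/√15) = -2.571
df = n − 1 = 14
p-value = P(T ≤ -2.571) ≈ 0.011
Since p ≈ 0.011 < α = 0.05, reject H0; the evidence is statistically significant.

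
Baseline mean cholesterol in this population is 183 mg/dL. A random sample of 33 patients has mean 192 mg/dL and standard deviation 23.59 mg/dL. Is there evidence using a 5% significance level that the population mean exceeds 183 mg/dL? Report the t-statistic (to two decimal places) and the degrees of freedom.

H0: μ = 183; H1: μ > 183 (one-sample t-test, right-tailed).
t = (x̄ − μ₀)/(s/√n) = (192 − 183)/(23.59/√33) = 2.19
df = n − 1 = 32
p-value = P(T ≥ 2.19) ≈ 0.0179
Since p ≈ 0.0179 < α = 0.05, reject H0; the data support H1.

t = 2.19, df = 32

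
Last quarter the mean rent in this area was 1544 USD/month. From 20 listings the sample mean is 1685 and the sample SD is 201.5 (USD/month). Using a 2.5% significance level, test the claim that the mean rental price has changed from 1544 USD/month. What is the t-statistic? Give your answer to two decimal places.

3.13

H0: μ = 1544; H1: μ ≠ 1544 (one-sample t-test, two-sided).
t = (x̄ − μ₀)/(s/√n) = (1685 − 1544)/(201.5/√20) = 3.13
df = n − 1 = 19
Two-sided p-value ≈ 0.006
Since p ≈ 0.006 < α = 0.025, reject H0; the evidence is statistically significant.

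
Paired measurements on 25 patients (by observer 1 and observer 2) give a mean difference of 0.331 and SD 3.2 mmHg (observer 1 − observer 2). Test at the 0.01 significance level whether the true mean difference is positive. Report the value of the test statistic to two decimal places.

H0: μ_d = 0; H1: μ_d > 0 (paired t-test on the differences, right-tailed).
t = d̄/(s_d/√n) = 0.331/(3.2/√25) = 0.52
df = n − 1 = 24
p-value = P(T ≥ 0.52) ≈ 0.3049
Since p ≈ 0.3049 > α = 0.01, fail to reject H0; the evidence is not statistically significant.

0.52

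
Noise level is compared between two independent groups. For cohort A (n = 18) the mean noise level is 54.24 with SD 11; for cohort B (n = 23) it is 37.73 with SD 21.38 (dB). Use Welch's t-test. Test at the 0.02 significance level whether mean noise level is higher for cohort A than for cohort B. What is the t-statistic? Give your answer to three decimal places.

Let group 1 = cohort A, group 2 = cohort B. H0: μ_1 = μ_2; H1: μ_1 > μ_2 (Welch's two-sample t-test, right-tailed).
t = (x̄_1 − x̄_2)/√(s_1²/n_1 + s_2²/n_2) = (54.24 − 37.73)/√(11²/18 + 21.38²/23) = 3.201
Welch–Satterthwaite df ≈ 34.32
p-value = P(T ≥ 3.201) ≈ 0.0015
Since p ≈ 0.0015 < α = 0.02, reject H0; the evidence is statistically significant.

3.201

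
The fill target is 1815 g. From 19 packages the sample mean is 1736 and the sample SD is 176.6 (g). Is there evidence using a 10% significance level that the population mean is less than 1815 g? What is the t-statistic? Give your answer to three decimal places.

-1.950

H0: μ = 1815; H1: μ < 1815 (one-sample t-test, left-tailed).
t = (x̄ − μ₀)/(s/√n) = (1736 − 1815)/(176.6/√19) = -1.950
df = n − 1 = 18
p-value = P(T ≤ -1.950) ≈ 0.0335
Since p ≈ 0.0335 < α = 0.1, reject H0; the data support H1.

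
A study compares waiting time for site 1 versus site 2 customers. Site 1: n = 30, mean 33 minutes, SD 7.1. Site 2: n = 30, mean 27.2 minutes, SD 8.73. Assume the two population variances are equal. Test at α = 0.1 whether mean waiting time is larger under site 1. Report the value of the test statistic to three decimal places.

Let group 1 = site 1, group 2 = site 2. H0: μ_1 = μ_2; H1: μ_1 > μ_2 (two-sample pooled-variance t-test, right-tailed).
s_p² = [(30−1)·7.1² + (30−1)·8.73²]/(30+30−2) = 63.3115
t = (33 − 27.2)/√[63.3115·(1/30 + 1/30)] = 2.823
df = n₁ + n₂ − 2 = 58
p-value = P(T ≥ 2.823) ≈ 0.003
Since p ≈ 0.003 < α = 0.1, reject H0; the evidence is statistically significant.

2.823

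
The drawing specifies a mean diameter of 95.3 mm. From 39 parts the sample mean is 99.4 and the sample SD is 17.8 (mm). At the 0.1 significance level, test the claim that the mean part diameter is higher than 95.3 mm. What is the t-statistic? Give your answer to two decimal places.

1.44

H0: μ = 95.3; H1: μ > 95.3 (one-sample t-test, right-tailed).
t = (x̄ − μ₀)/(s/√n) = (99.4 − 95.3)/(17.8/√39) = 1.44
df = n − 1 = 38
p-value = P(T ≥ 1.44) ≈ 0.0792
Since p ≈ 0.0792 < α = 0.1, reject H0; the evidence is statistically significant.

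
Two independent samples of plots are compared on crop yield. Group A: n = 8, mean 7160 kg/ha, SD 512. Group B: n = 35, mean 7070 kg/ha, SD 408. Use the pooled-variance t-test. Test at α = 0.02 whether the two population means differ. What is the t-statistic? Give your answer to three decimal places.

Let group 1 = group A, group 2 = group B. H0: μ_1 = μ_2; H1: μ_1 ≠ μ_2 (two-sample pooled-variance t-test, two-sided).
s_p² = [(8−1)·512² + (35−1)·408²]/(8+35−2) = 182800
t = (7160 − 7070)/√[182800·(1/8 + 1/35)] = 0.537
df = n₁ + n₂ − 2 = 41
Two-sided p-value ≈ 0.5941
Since p ≈ 0.5941 > α = 0.02, fail to reject H0; the evidence is not statistically significant.

0.537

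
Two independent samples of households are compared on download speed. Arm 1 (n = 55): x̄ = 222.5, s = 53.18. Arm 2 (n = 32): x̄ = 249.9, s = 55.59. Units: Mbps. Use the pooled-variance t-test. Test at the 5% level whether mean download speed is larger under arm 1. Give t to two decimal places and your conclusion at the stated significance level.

t = -2.28; fail to reject H0

Let group 1 = arm 1, group 2 = arm 2. H0: μ_1 = μ_2; H1: μ_1 > μ_2 (two-sample pooled-variance t-test, right-tailed).
s_p² = [(55−1)·53.18² + (32−1)·55.59²]/(55+32−2) = 2923.71
t = (222.5 − 249.9)/√[2923.71·(1/55 + 1/32)] = -2.28
df = n₁ + n₂ − 2 = 85
p-value = P(T ≥ -2.28) ≈ 0.9874
Since p ≈ 0.9874 > α = 0.05, fail to reject H0; the evidence is not statistically significant.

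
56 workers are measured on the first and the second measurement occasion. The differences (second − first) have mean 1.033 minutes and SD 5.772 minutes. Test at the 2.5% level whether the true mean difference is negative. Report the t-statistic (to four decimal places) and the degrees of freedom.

t = 1.3393, df = 55

H0: μ_d = 0; H1: μ_d < 0 (paired t-test on the differences, left-tailed).
t = d̄/(s_d/√n) = 1.033/(5.772/√56) = 1.3393
df = n − 1 = 55
p-value = P(T ≤ 1.3393) ≈ 0.9070
Since p ≈ 0.9070 > α = 0.025, fail to reject H0; the evidence is not statistically significant.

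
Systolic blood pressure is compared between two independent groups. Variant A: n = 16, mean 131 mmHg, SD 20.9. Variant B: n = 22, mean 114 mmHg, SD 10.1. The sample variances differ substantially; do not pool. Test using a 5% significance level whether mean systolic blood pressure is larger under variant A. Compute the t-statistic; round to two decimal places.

3.01

Let group 1 = variant A, group 2 = variant B. H0: μ_1 = μ_2; H1: μ_1 > μ_2 (Welch's two-sample t-test, right-tailed).
t = (x̄_1 − x̄_2)/√(s_1²/n_1 + s_2²/n_2) = (131 − 114)/√(20.9²/16 + 10.1²/22) = 3.01
Welch–Satterthwaite df ≈ 20.11
p-value = P(T ≥ 3.01) ≈ 0.003
Since p ≈ 0.003 < α = 0.05, reject H0; the data support H1.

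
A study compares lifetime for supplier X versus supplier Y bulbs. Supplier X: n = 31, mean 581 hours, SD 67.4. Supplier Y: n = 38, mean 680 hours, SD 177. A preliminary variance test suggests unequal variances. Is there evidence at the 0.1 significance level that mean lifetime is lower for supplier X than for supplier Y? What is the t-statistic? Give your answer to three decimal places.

-3.177

Let group 1 = supplier X, group 2 = supplier Y. H0: μ_1 = μ_2; H1: μ_1 < μ_2 (Welch's two-sample t-test, left-tailed).
t = (x̄_1 − x̄_2)/√(s_1²/n_1 + s_2²/n_2) = (581 − 680)/√(67.4²/31 + 177²/38) = -3.177
Welch–Satterthwaite df ≈ 49.40
p-value = P(T ≤ -3.177) ≈ 0.001
Since p ≈ 0.001 < α = 0.1, reject H0; the evidence is statistically significant.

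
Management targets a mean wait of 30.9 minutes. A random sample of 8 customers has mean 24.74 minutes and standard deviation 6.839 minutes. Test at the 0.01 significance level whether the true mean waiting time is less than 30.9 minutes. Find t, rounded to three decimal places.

H0: μ = 30.9; H1: μ < 30.9 (one-sample t-test, left-tailed).
t = (x̄ − μ₀)/(s/√n) = (24.74 − 30.9)/(6.839/√8) = -2.548
df = n − 1 = 7
p-value = P(T ≤ -2.548) ≈ 0.0191
Since p ≈ 0.0191 > α = 0.01, fail to reject H0; the evidence is not statistically significant.

-2.548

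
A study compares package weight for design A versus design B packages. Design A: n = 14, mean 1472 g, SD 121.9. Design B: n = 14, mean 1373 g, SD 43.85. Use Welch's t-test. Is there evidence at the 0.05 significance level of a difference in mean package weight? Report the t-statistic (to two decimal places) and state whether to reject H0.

Let group 1 = design A, group 2 = design B. H0: μ_1 = μ_2; H1: μ_1 ≠ μ_2 (Welch's two-sample t-test, two-sided).
t = (x̄_1 − x̄_2)/√(s_1²/n_1 + s_2²/n_2) = (1472 − 1373)/√(121.9²/14 + 43.85²/14) = 2.86
Welch–Satterthwaite df ≈ 16.31
Two-sided p-value ≈ 0.0112
Since p ≈ 0.0112 < α = 0.05, reject H0; the data support H1.

t = 2.86; reject H0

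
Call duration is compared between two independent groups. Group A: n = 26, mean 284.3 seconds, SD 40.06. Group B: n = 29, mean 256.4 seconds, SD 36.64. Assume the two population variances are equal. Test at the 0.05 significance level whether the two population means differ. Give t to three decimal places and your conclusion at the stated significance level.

t = 2.698; reject H0

Let group 1 = group A, group 2 = group B. H0: μ_1 = μ_2; H1: μ_1 ≠ μ_2 (two-sample pooled-variance t-test, two-sided).
s_p² = [(26−1)·40.06² + (29−1)·36.64²]/(26+29−2) = 1466.22
t = (284.3 − 256.4)/√[1466.22·(1/26 + 1/29)] = 2.698
df = n₁ + n₂ − 2 = 53
Two-sided p-value ≈ 0.0093
Since p ≈ 0.0093 < α = 0.05, reject H0; the data support H1.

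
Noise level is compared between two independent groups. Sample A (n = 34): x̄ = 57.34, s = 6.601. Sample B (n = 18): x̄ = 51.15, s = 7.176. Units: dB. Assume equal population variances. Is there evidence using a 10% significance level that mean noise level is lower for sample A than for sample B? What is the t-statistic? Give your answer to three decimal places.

Let group 1 = sample A, group 2 = sample B. H0: μ_1 = μ_2; H1: μ_1 < μ_2 (two-sample pooled-variance t-test, left-tailed).
s_p² = [(34−1)·6.601² + (18−1)·7.176²]/(34+18−2) = 46.2666
t = (57.34 − 51.15)/√[46.2666·(1/34 + 1/18)] = 3.122
df = n₁ + n₂ − 2 = 50
p-value = P(T ≤ 3.122) ≈ 0.999
Since p ≈ 0.999 > α = 0.1, fail to reject H0; the data do not provide sufficient evidence against H0.

3.122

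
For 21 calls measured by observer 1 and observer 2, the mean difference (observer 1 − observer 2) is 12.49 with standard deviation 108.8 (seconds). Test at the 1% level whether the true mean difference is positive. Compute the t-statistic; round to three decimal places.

0.526

H0: μ_d = 0; H1: μ_d > 0 (paired t-test on the differences, right-tailed).
t = d̄/(s_d/√n) = 12.49/(108.8/√21) = 0.526
df = n − 1 = 20
p-value = P(T ≥ 0.526) ≈ 0.3023
Since p ≈ 0.3023 > α = 0.01, fail to reject H0; the evidence is not statistically significant.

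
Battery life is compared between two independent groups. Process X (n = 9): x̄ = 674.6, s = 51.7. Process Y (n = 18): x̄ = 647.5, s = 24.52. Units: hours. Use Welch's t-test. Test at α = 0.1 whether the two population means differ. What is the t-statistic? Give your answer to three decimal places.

1.491

Let group 1 = process X, group 2 = process Y. H0: μ_1 = μ_2; H1: μ_1 ≠ μ_2 (Welch's two-sample t-test, two-sided).
t = (x̄_1 − x̄_2)/√(s_1²/n_1 + s_2²/n_2) = (674.6 − 647.5)/√(51.7²/9 + 24.52²/18) = 1.491
Welch–Satterthwaite df ≈ 9.84
Two-sided p-value ≈ 0.1673
Since p ≈ 0.1673 > α = 0.1, fail to reject H0; the evidence is not statistically significant.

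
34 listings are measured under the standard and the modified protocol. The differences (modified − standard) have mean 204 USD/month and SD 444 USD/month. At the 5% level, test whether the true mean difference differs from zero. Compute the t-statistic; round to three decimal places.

H0: μ_d = 0; H1: μ_d ≠ 0 (paired t-test on the differences, two-sided).
t = d̄/(s_d/√n) = 204/(444/√34) = 2.679
df = n − 1 = 33
Two-sided p-value ≈ 0.0114
Since p ≈ 0.0114 < α = 0.05, reject H0; the data support H1.

2.679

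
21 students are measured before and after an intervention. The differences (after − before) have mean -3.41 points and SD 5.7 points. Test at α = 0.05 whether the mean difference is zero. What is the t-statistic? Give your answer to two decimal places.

-2.74

H0: μ_d = 0; H1: μ_d ≠ 0 (paired t-test on the differences, two-sided).
t = d̄/(s_d/√n) = -3.41/(5.7/√21) = -2.74
df = n − 1 = 20
Two-sided p-value ≈ 0.013
Since p ≈ 0.013 < α = 0.05, reject H0; the data support H1.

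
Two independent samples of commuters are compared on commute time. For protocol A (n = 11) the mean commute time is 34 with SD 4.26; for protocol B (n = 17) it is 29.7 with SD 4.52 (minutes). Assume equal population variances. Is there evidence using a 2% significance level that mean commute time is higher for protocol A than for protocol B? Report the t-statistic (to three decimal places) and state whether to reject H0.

Let group 1 = protocol A, group 2 = protocol B. H0: μ_1 = μ_2; H1: μ_1 > μ_2 (two-sample pooled-variance t-test, right-tailed).
s_p² = [(11−1)·4.26² + (17−1)·4.52²]/(11+17−2) = 19.5524
t = (34 − 29.7)/√[19.5524·(1/11 + 1/17)] = 2.513
df = n₁ + n₂ − 2 = 26
p-value = P(T ≥ 2.513) ≈ 0.009
Since p ≈ 0.009 < α = 0.02, reject H0; the evidence is statistically significant.

t = 2.513; reject H0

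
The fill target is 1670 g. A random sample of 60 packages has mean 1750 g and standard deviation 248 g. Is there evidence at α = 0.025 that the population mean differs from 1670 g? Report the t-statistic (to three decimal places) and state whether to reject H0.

t = 2.499; reject H0

H0: μ = 1670; H1: μ ≠ 1670 (one-sample t-test, two-sided).
t = (x̄ − μ₀)/(s/√n) = (1750 − 1670)/(248/√60) = 2.499
df = n − 1 = 59
Two-sided p-value ≈ 0.0153
Since p ≈ 0.0153 < α = 0.025, reject H0; the data support H1.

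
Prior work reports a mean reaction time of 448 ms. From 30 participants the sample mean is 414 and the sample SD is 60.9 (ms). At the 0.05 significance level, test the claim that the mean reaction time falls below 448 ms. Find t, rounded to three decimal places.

-3.058

H0: μ = 448; H1: μ < 448 (one-sample t-test, left-tailed).
t = (x̄ − μ₀)/(s/√n) = (414 − 448)/(60.9/√30) = -3.058
df = n − 1 = 29
p-value = P(T ≤ -3.058) ≈ 0.002
Since p ≈ 0.002 < α = 0.05, reject H0; the evidence is statistically significant.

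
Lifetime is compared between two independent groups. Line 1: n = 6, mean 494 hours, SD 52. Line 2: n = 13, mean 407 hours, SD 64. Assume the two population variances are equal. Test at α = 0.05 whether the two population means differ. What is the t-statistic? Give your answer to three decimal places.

2.903

Let group 1 = line 1, group 2 = line 2. H0: μ_1 = μ_2; H1: μ_1 ≠ μ_2 (two-sample pooled-variance t-test, two-sided).
s_p² = [(6−1)·52² + (13−1)·64²]/(6+13−2) = 3686.59
t = (494 − 407)/√[3686.59·(1/6 + 1/13)] = 2.903
df = n₁ + n₂ − 2 = 17
Two-sided p-value ≈ 0.0099
Since p ≈ 0.0099 < α = 0.05, reject H0; the evidence is statistically significant.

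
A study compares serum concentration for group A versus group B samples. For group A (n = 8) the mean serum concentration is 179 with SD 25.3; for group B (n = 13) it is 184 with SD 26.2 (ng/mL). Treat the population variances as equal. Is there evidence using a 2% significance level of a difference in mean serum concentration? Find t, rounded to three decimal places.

Let group 1 = group A, group 2 = group B. H0: μ_1 = μ_2; H1: μ_1 ≠ μ_2 (two-sample pooled-variance t-test, two-sided).
s_p² = [(8−1)·25.3² + (13−1)·26.2²]/(8+13−2) = 669.364
t = (179 − 184)/√[669.364·(1/8 + 1/13)] = -0.430
df = n₁ + n₂ − 2 = 19
Two-sided p-value ≈ 0.672
Since p ≈ 0.672 > α = 0.02, fail to reject H0; the data do not provide sufficient evidence against H0.

-0.430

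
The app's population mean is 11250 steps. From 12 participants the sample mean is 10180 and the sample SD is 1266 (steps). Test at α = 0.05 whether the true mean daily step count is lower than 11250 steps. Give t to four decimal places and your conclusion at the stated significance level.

H0: μ = 11250; H1: μ < 11250 (one-sample t-test, left-tailed).
t = (x̄ − μ₀)/(s/√n) = (10180 − 11250)/(1266/√12) = -2.9278
df = n − 1 = 11
p-value = P(T ≤ -2.9278) ≈ 0.0069
Since p ≈ 0.0069 < α = 0.05, reject H0; the evidence is statistically significant.

t = -2.9278; reject H0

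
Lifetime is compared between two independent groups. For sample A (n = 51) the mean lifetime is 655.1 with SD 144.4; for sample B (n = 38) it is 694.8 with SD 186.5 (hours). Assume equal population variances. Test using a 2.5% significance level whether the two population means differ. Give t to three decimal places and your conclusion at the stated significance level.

t = -1.132; fail to reject H0

Let group 1 = sample A, group 2 = sample B. H0: μ_1 = μ_2; H1: μ_1 ≠ μ_2 (two-sample pooled-variance t-test, two-sided).
s_p² = [(51−1)·144.4² + (38−1)·186.5²]/(51+38−2) = 26776
t = (655.1 − 694.8)/√[26776·(1/51 + 1/38)] = -1.132
df = n₁ + n₂ − 2 = 87
Two-sided p-value ≈ 0.2607
Since p ≈ 0.2607 > α = 0.025, fail to reject H0; the evidence is not statistically significant.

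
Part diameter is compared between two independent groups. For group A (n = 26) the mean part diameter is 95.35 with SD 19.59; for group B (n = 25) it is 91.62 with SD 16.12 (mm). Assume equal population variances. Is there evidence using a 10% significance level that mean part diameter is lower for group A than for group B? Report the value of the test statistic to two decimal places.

Let group 1 = group A, group 2 = group B. H0: μ_1 = μ_2; H1: μ_1 < μ_2 (two-sample pooled-variance t-test, left-tailed).
s_p² = [(26−1)·19.59² + (25−1)·16.12²]/(26+25−2) = 323.076
t = (95.35 − 91.62)/√[323.076·(1/26 + 1/25)] = 0.74
df = n₁ + n₂ − 2 = 49
p-value = P(T ≤ 0.74) ≈ 0.7688
Since p ≈ 0.7688 > α = 0.1, fail to reject H0; the data do not provide sufficient evidence against H0.

0.74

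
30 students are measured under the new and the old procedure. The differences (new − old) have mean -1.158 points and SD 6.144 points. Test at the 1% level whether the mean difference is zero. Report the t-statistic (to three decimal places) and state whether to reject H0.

H0: μ_d = 0; H1: μ_d ≠ 0 (paired t-test on the differences, two-sided).
t = d̄/(s_d/√n) = -1.158/(6.144/√30) = -1.032
df = n − 1 = 29
Two-sided p-value ≈ 0.310
Since p ≈ 0.310 > α = 0.01, fail to reject H0; the data do not provide sufficient evidence against H0.

t = -1.032; fail to reject H0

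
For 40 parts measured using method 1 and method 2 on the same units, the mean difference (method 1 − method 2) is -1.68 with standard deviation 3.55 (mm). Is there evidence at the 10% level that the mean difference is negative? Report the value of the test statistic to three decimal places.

-2.993

H0: μ_d = 0; H1: μ_d < 0 (paired t-test on the differences, left-tailed).
t = d̄/(s_d/√n) = -1.68/(3.55/√40) = -2.993
df = n − 1 = 39
p-value = P(T ≤ -2.993) ≈ 0.002
Since p ≈ 0.002 < α = 0.1, reject H0; the evidence is statistically significant.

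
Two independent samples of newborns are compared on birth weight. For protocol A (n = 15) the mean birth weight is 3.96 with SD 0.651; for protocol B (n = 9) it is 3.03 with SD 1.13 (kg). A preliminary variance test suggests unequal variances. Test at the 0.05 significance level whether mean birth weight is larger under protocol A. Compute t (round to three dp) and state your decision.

t = 2.255; reject H0

Let group 1 = protocol A, group 2 = protocol B. H0: μ_1 = μ_2; H1: μ_1 > μ_2 (Welch's two-sample t-test, right-tailed).
t = (x̄_1 − x̄_2)/√(s_1²/n_1 + s_2²/n_2) = (3.96 − 3.03)/√(0.651²/15 + 1.13²/9) = 2.255
Welch–Satterthwaite df ≈ 11.25
p-value = P(T ≥ 2.255) ≈ 0.0225
Since p ≈ 0.0225 < α = 0.05, reject H0; the data support H1.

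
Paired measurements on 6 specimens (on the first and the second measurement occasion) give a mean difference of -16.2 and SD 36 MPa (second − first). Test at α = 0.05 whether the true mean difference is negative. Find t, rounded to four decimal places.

H0: μ_d = 0; H1: μ_d < 0 (paired t-test on the differences, left-tailed).
t = d̄/(s_d/√n) = -16.2/(36/√6) = -1.1023
df = n − 1 = 5
p-value = P(T ≤ -1.1023) ≈ 0.1603
Since p ≈ 0.1603 > α = 0.05, fail to reject H0; the evidence is not statistically significant.

-1.1023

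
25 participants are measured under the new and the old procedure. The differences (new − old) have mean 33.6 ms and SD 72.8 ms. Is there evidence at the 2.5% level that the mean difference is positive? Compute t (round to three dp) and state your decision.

H0: μ_d = 0; H1: μ_d > 0 (paired t-test on the differences, right-tailed).
t = d̄/(s_d/√n) = 33.6/(72.8/√25) = 2.308
df = n − 1 = 24
p-value = P(T ≥ 2.308) ≈ 0.015
Since p ≈ 0.015 < α = 0.025, reject H0; the data support H1.

t = 2.308; reject H0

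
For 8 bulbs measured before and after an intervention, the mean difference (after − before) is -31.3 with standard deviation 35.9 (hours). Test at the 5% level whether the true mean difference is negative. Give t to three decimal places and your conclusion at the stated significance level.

H0: μ_d = 0; H1: μ_d < 0 (paired t-test on the differences, left-tailed).
t = d̄/(s_d/√n) = -31.3/(35.9/√8) = -2.466
df = n − 1 = 7
p-value = P(T ≤ -2.466) ≈ 0.022
Since p ≈ 0.022 < α = 0.05, reject H0; the evidence is statistically significant.

t = -2.466; reject H0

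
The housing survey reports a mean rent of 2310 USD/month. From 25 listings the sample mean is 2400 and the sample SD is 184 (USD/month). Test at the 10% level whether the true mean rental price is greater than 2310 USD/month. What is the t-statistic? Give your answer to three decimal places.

H0: μ = 2310; H1: μ > 2310 (one-sample t-test, right-tailed).
t = (x̄ − μ₀)/(s/√n) = (2400 − 2310)/(184/√25) = 2.446
df = n − 1 = 24
p-value = P(T ≥ 2.446) ≈ 0.0111
Since p ≈ 0.0111 < α = 0.1, reject H0; the evidence is statistically significant.

2.446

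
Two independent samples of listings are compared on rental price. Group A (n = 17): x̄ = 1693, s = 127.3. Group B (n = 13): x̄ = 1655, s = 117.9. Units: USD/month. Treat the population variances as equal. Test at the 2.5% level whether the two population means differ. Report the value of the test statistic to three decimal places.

Let group 1 = group A, group 2 = group B. H0: μ_1 = μ_2; H1: μ_1 ≠ μ_2 (two-sample pooled-variance t-test, two-sided).
s_p² = [(17−1)·127.3² + (13−1)·117.9²]/(17+13−2) = 15217.5
t = (1693 − 1655)/√[15217.5·(1/17 + 1/13)] = 0.836
df = n₁ + n₂ − 2 = 28
Two-sided p-value ≈ 0.410
Since p ≈ 0.410 > α = 0.025, fail to reject H0; the evidence is not statistically significant.

0.836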